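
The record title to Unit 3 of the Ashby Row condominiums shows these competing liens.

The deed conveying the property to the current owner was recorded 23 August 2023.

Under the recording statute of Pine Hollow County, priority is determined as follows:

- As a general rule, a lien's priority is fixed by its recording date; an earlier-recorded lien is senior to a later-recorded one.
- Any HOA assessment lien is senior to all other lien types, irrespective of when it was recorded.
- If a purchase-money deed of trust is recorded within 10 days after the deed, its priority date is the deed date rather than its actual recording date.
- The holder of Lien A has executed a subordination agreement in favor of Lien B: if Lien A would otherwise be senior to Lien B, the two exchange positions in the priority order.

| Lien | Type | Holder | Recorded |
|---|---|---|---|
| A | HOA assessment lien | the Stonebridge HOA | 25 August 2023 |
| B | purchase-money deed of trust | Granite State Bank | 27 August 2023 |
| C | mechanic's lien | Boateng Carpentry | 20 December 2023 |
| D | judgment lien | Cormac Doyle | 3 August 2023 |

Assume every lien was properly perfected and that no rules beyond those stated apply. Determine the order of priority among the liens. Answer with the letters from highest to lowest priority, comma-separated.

Effective dates after the stated exceptions: B's effective date is the deed date, 23 August 2023.
As an HOA assessment lien, A is senior to every other lien.
Among the remaining liens, by effective date: D (3 August 2023), B (23 August 2023), C (20 December 2023).
A is senior to B before the subordination, so the two trade places.

B, D, A, C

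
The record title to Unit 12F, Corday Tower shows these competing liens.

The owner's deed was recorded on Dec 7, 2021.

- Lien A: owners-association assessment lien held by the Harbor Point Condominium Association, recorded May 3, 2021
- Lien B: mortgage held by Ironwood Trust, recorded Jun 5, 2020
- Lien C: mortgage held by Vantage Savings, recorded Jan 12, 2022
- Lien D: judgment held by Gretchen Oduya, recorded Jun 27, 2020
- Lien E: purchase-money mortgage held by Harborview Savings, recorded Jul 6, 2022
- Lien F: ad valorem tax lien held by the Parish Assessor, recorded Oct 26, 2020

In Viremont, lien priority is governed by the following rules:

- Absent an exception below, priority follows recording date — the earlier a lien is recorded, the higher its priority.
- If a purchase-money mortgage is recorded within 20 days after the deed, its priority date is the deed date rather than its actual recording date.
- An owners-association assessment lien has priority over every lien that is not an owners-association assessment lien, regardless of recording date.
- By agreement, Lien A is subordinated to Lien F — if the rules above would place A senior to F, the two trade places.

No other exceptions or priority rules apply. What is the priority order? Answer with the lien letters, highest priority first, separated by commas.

F, B, D, A, C, E

First, effective dates: E missed the 20-day window (211 days after the deed), so its recording date stands.
A is an owners-association assessment lien, so it outranks all other liens regardless of date.
Ordering the rest by effective date: B (Jun 5, 2020), D (Jun 27, 2020), F (Oct 26, 2020), C (Jan 12, 2022), E (Jul 6, 2022).
Because A would otherwise rank above F, the subordination swaps them.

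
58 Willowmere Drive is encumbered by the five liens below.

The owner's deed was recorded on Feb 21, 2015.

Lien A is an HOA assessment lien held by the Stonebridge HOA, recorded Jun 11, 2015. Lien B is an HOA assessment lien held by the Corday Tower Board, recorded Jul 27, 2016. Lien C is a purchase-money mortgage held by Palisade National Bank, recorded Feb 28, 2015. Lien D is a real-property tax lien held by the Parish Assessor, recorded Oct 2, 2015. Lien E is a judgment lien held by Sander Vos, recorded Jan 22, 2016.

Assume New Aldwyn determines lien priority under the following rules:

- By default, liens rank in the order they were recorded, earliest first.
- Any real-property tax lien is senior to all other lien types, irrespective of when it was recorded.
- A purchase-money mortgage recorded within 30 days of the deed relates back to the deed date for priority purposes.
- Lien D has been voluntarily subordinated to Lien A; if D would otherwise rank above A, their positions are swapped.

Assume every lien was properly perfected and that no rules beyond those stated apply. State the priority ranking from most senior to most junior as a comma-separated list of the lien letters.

Effective dates: C relates back to the deed date Feb 21, 2015.
D is a real-property tax lien, so it outranks all other liens regardless of date.
Remaining liens by effective date: C (Feb 21, 2015), A (Jun 11, 2015), E (Jan 22, 2016), B (Jul 27, 2016).
The subordination applies — D was senior to A — so D and A swap.

A, C, D, E, B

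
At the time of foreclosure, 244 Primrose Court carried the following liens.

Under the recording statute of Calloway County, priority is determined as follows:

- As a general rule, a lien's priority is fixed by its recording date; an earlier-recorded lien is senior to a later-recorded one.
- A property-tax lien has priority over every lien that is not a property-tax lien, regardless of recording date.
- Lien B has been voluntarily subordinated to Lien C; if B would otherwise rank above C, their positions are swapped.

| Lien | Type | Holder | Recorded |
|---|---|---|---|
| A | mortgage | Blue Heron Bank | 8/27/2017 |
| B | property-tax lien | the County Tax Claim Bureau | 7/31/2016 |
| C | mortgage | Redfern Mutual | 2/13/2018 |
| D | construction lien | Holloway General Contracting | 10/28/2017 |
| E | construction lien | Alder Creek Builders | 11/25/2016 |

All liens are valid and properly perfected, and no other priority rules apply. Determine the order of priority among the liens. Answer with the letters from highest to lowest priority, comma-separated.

As a property-tax lien, B is senior to every other lien.
Remaining liens by effective date: E (11/25/2016), A (8/27/2017), D (10/28/2017), C (2/13/2018).
B is senior to C before the subordination, so the two trade places.

C, E, A, D, B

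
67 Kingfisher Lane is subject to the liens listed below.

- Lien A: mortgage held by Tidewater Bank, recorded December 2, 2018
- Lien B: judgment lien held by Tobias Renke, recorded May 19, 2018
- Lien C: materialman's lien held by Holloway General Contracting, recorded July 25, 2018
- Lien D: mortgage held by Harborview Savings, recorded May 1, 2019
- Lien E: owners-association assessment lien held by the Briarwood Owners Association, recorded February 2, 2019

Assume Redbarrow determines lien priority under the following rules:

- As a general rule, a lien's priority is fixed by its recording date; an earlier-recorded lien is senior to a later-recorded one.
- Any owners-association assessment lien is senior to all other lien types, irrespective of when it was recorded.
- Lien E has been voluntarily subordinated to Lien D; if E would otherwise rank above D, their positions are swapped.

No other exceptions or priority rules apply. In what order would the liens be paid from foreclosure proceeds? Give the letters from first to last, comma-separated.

D, B, C, A, E

As an owners-association assessment lien, E is senior to every other lien.
The other liens, earliest effective date first: B (May 19, 2018), C (July 25, 2018), A (December 2, 2018), D (May 1, 2019).
The subordination applies — E was senior to D — so E and D swap.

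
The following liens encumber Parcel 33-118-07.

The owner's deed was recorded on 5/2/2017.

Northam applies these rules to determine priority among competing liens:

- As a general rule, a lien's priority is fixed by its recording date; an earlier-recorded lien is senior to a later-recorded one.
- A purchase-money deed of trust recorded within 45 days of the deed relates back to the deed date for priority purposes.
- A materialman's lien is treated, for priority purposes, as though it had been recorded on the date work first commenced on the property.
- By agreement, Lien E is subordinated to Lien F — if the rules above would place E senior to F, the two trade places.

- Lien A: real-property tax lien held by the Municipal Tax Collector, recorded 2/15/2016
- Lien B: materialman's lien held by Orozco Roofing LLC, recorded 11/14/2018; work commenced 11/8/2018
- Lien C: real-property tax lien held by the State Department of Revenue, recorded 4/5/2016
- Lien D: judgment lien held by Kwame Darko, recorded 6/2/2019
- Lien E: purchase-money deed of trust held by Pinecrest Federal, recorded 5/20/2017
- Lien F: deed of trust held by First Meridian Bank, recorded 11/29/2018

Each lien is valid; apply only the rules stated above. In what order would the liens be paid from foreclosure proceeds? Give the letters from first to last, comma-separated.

Adjusting effective dates: B is treated as recorded 11/8/2018, the work-commencement date; E was recorded within the 45-day window, so its effective date is the deed date 5/2/2017.
Sorted by effective date: A (2/15/2016), C (4/5/2016), E (5/2/2017), B (11/8/2018), F (11/29/2018), D (6/2/2019).
Because E would otherwise rank above F, the subordination swaps them.

A, C, F, B, E, D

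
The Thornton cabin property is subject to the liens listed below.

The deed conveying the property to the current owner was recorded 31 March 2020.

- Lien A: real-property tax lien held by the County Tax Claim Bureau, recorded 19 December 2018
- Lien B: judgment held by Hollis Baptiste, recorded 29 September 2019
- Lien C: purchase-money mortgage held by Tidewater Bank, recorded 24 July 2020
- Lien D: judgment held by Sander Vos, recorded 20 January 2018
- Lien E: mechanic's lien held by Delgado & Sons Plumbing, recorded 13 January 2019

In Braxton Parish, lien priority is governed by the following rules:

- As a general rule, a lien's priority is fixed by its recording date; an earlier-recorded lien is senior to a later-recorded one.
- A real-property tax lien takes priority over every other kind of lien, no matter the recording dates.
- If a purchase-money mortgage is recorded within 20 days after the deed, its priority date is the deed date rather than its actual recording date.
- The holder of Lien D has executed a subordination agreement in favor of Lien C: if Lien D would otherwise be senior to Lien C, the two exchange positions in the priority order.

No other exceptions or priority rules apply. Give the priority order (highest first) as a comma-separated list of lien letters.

A, C, E, B, D

First, effective dates: C was recorded 115 days after the deed — beyond 20 days — so no relation-back applies.
As a real-property tax lien, A is senior to every other lien.
Ordering the rest by effective date: D (20 January 2018), E (13 January 2019), B (29 September 2019), C (24 July 2020).
D is senior to C before the subordination, so the two trade places.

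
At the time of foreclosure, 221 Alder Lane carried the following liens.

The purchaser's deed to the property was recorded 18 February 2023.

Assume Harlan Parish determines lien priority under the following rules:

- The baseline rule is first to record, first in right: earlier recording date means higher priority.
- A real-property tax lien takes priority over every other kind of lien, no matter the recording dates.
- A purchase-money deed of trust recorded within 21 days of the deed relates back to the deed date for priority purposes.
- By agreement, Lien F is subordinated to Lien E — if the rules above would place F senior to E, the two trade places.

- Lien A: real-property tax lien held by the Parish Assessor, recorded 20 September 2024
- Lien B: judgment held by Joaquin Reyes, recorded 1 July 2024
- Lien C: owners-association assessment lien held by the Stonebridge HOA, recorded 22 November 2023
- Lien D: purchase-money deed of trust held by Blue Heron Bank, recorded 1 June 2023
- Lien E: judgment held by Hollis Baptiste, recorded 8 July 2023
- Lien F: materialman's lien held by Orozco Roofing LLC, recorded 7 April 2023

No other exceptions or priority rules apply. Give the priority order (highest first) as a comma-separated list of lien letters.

Effective dates: D was recorded 103 days after the deed, outside the 21-day window, so it keeps its recording date.
A is a real-property tax lien and takes priority over every other lien.
Among the remaining liens, by effective date: F (7 April 2023), D (1 June 2023), E (8 July 2023), C (22 November 2023), B (1 July 2024).
F is senior to E before the subordination, so the two trade places.

A, E, D, F, C, B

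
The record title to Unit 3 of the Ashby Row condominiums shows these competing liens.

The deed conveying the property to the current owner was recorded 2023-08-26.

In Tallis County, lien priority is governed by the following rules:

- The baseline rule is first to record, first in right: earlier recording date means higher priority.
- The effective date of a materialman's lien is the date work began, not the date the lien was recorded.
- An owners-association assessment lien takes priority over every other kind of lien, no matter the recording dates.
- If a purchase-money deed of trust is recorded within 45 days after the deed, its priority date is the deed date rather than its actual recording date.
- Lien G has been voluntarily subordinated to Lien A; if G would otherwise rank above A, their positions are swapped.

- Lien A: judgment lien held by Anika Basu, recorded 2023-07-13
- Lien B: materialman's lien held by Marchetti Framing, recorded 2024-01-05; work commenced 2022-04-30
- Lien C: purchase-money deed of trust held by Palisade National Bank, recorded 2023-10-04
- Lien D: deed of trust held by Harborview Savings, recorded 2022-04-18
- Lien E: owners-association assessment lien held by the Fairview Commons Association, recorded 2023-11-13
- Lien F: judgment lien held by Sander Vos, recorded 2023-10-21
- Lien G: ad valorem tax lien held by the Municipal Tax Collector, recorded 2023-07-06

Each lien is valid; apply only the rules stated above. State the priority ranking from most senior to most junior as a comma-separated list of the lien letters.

Effective dates: B's effective date is 2022-04-30, when work began; C's effective date is the deed date, 2023-08-26.
E is an owners-association assessment lien, so it outranks all other liens regardless of date.
Among the remaining liens, by effective date: D (2022-04-18), B (2022-04-30), G (2023-07-06), A (2023-07-13), C (2023-08-26), F (2023-10-21).
Because G would otherwise rank above A, the subordination swaps them.

E, D, B, A, G, C, F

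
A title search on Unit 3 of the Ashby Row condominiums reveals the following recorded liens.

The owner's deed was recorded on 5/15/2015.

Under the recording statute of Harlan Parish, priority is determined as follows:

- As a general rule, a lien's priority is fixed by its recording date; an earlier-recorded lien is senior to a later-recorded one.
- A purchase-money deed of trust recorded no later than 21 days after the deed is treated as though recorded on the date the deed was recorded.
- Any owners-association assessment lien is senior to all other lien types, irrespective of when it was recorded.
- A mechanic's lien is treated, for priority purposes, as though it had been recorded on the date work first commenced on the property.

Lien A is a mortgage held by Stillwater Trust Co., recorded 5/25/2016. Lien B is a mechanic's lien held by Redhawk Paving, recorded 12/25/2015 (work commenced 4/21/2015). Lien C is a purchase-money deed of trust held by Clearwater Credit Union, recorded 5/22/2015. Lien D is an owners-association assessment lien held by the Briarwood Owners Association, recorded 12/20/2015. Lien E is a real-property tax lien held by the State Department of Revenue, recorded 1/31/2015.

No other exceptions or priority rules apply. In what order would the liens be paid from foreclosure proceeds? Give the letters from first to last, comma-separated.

Adjusting effective dates: B is treated as recorded 4/21/2015, the work-commencement date; C was recorded within the 21-day window, so its effective date is the deed date 5/15/2015.
As an owners-association assessment lien, D is senior to every other lien.
Among the remaining liens, by effective date: E (1/31/2015), B (4/21/2015), C (5/15/2015), A (5/25/2016).

D, E, B, C, A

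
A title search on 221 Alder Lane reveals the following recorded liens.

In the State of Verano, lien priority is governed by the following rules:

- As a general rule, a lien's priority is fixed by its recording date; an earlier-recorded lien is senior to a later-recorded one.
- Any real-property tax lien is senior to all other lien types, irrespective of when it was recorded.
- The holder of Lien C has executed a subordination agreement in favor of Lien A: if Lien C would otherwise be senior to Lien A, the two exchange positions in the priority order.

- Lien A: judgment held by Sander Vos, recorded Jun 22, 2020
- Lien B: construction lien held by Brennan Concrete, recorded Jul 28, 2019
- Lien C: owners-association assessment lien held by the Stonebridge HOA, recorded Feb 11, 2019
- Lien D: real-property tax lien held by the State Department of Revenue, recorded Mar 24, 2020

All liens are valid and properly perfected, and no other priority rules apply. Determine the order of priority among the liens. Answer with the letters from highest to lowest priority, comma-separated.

D, A, B, C

D, as a real-property tax lien, has superpriority and ranks first.
Among the remaining liens, by effective date: C (Feb 11, 2019), B (Jul 28, 2019), A (Jun 22, 2020).
C would otherwise be senior to A, so under the subordination agreement C and A exchange positions.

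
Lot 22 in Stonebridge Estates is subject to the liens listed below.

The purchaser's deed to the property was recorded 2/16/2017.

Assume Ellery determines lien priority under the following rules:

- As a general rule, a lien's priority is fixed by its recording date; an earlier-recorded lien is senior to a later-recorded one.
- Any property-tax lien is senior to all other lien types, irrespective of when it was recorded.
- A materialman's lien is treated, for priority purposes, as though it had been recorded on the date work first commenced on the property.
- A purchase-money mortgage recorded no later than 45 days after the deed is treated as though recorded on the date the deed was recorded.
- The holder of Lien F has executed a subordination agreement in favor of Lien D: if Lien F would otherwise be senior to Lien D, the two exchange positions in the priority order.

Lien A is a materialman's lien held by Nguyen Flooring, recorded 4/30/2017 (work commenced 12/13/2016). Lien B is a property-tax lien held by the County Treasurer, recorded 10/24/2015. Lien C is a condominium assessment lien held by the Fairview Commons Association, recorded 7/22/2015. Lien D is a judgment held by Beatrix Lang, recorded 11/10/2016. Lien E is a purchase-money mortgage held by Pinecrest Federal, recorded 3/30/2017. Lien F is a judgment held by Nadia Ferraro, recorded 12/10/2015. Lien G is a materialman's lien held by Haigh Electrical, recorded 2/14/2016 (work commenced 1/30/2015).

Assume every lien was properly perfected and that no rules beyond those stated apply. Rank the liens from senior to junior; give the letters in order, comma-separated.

Adjusting effective dates: A is treated as recorded 12/13/2016, the work-commencement date; E's effective date is the deed date, 2/16/2017; G relates back to 1/30/2015 (work commenced).
B is a property-tax lien and takes priority over every other lien.
The other liens, earliest effective date first: G (1/30/2015), C (7/22/2015), F (12/10/2015), D (11/10/2016), A (12/13/2016), E (2/16/2017).
Because F would otherwise rank above D, the subordination swaps them.

B, G, C, D, F, A, E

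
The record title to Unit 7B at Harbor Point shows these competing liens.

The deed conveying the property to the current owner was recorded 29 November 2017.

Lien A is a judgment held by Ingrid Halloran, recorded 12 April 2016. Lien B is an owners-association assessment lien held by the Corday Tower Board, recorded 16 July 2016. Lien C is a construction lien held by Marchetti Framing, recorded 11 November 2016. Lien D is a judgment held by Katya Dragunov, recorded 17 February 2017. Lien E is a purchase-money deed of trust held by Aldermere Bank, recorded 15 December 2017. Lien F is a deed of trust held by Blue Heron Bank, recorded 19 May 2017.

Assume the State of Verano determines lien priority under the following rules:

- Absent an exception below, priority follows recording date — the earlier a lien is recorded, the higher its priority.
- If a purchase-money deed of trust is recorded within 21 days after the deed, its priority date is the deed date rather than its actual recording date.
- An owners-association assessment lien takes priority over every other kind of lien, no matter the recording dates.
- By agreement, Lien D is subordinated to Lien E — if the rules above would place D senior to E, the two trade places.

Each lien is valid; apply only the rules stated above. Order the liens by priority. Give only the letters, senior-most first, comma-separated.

Effective dates after the stated exceptions: E was recorded within the 21-day window, so its effective date is the deed date 29 November 2017.
B is an owners-association assessment lien, so it outranks all other liens regardless of date.
Remaining liens by effective date: A (12 April 2016), C (11 November 2016), D (17 February 2017), F (19 May 2017), E (29 November 2017).
Because D would otherwise rank above E, the subordination swaps them.

B, A, C, E, F, D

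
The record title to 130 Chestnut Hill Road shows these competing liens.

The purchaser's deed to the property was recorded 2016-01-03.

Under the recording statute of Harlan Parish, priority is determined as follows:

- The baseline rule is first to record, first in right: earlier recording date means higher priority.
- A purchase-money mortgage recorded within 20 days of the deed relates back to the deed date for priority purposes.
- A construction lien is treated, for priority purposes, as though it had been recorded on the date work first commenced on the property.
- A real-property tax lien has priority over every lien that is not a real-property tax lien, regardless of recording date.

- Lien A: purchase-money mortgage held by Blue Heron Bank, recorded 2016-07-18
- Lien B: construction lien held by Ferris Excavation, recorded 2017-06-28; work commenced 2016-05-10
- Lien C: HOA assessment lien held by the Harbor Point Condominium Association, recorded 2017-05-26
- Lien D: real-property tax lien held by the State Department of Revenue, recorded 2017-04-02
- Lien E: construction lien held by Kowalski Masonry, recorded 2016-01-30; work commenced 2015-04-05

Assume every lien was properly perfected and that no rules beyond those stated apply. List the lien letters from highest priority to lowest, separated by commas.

D, E, B, A, C

Effective dates after the stated exceptions: A was recorded 197 days after the deed — beyond 20 days — so no relation-back applies; B is treated as recorded 2016-05-10, the work-commencement date; E is treated as recorded 2015-04-05, the work-commencement date.
D, as a real-property tax lien, has superpriority and ranks first.
The other liens, earliest effective date first: E (2015-04-05), B (2016-05-10), A (2016-07-18), C (2017-05-26).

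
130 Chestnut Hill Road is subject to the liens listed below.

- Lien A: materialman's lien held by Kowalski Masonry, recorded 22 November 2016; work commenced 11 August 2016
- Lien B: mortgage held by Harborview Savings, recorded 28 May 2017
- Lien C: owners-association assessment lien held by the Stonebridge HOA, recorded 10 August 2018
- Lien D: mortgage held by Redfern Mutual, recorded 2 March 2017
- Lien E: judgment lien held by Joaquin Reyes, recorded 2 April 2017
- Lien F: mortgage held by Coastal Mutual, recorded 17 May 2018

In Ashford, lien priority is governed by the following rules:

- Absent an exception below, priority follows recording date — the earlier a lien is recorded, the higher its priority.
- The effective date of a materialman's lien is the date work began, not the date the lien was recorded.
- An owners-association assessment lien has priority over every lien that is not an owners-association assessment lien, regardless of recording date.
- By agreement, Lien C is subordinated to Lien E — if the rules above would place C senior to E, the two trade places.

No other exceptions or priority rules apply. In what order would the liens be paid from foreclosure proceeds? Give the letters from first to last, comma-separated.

E, A, D, C, B, F

Effective dates after the stated exceptions: A is treated as recorded 11 August 2016, the work-commencement date.
C, as an owners-association assessment lien, has superpriority and ranks first.
Remaining liens by effective date: A (11 August 2016), D (2 March 2017), E (2 April 2017), B (28 May 2017), F (17 May 2018).
Because C would otherwise rank above E, the subordination swaps them.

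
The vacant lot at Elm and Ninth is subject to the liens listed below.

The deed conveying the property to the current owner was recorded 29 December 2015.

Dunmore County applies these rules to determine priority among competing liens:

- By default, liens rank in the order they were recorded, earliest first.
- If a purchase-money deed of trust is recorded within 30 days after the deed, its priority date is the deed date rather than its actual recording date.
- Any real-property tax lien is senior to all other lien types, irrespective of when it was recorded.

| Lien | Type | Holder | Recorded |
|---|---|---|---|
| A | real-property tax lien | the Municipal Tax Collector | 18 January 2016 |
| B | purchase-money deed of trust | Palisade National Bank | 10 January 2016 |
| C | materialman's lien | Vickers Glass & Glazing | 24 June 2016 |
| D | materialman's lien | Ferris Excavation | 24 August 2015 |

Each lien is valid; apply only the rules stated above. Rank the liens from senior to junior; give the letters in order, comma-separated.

A, D, B, C

First, effective dates: B's effective date is the deed date, 29 December 2015.
A, as a real-property tax lien, has superpriority and ranks first.
Ordering the rest by effective date: D (24 August 2015), B (29 December 2015), C (24 June 2016).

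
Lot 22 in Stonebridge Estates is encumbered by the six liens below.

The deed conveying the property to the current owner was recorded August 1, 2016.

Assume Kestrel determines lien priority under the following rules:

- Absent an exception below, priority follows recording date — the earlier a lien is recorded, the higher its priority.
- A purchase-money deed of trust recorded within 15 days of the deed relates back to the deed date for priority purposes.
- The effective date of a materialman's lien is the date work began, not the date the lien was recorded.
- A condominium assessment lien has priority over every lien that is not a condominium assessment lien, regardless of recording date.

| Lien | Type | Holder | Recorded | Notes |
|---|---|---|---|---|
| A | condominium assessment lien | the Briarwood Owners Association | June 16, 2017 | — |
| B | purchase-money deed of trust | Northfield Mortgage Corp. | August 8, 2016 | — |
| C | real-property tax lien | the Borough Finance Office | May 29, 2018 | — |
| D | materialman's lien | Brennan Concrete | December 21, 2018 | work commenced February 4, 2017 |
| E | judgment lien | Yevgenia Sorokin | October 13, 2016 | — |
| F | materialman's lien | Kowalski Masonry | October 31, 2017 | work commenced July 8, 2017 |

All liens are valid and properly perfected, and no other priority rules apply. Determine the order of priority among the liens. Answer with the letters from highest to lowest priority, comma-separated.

Effective dates: B was recorded within the 15-day window, so its effective date is the deed date August 1, 2016; D is treated as recorded February 4, 2017, the work-commencement date; F is treated as recorded July 8, 2017, the work-commencement date.
A is a condominium assessment lien, so it outranks all other liens regardless of date.
Remaining liens by effective date: B (August 1, 2016), E (October 13, 2016), D (February 4, 2017), F (July 8, 2017), C (May 29, 2018).

A, B, E, D, F, C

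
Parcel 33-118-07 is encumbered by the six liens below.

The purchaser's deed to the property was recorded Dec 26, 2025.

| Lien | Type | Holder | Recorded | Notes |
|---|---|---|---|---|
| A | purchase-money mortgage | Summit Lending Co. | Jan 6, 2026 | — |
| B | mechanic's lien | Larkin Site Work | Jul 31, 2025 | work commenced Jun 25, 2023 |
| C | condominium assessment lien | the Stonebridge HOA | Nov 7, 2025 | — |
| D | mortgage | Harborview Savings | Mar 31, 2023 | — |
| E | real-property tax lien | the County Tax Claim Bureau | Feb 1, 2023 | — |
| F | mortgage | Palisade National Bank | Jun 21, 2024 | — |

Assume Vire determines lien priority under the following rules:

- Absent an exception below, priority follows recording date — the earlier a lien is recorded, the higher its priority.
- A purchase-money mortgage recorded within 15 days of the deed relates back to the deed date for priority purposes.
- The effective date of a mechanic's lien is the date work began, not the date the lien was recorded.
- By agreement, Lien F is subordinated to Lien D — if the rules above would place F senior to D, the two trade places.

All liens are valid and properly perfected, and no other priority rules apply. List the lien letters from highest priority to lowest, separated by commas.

E, D, B, F, C, A

Adjusting effective dates: A's effective date is the deed date, Dec 26, 2025; B's effective date is Jun 25, 2023, when work began.
Ordering by effective date: E (Feb 1, 2023), D (Mar 31, 2023), B (Jun 25, 2023), F (Jun 21, 2024), C (Nov 7, 2025), A (Dec 26, 2025).
Since F is not senior to D, the subordination leaves the order unchanged.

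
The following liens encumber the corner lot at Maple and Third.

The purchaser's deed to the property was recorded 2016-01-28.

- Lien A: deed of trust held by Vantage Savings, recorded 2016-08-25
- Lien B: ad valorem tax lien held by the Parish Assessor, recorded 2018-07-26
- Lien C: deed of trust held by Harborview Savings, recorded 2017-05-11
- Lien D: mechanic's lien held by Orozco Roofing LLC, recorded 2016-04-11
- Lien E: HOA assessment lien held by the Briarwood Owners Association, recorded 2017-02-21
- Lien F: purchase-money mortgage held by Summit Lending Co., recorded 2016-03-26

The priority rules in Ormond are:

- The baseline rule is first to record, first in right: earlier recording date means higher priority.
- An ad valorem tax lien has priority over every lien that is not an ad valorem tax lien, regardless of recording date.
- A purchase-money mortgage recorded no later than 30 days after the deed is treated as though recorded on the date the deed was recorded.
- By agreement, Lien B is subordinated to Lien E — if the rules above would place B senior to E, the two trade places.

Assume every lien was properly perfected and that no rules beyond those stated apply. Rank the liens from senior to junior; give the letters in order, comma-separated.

E, F, D, A, B, C

Adjusting effective dates: F missed the 30-day window (58 days after the deed), so its recording date stands.
B is an ad valorem tax lien, so it outranks all other liens regardless of date.
The other liens, earliest effective date first: F (2016-03-26), D (2016-04-11), A (2016-08-25), E (2017-02-21), C (2017-05-11).
The subordination applies — B was senior to E — so B and E swap.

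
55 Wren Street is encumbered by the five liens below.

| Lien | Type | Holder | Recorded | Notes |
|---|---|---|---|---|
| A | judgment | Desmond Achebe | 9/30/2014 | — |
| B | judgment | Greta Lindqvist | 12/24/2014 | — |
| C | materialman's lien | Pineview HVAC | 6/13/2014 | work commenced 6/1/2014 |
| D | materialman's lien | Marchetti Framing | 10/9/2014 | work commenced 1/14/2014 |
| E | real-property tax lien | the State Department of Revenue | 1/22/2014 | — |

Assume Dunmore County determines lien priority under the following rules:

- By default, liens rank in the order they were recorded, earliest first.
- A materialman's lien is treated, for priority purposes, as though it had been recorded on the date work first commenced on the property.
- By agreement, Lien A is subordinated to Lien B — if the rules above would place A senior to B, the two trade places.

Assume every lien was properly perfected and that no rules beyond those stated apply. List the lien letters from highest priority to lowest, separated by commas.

Adjusting effective dates: C is treated as recorded 6/1/2014, the work-commencement date; D's effective date is 1/14/2014, when work began.
Sorted by effective date: D (1/14/2014), E (1/22/2014), C (6/1/2014), A (9/30/2014), B (12/24/2014).
The subordination applies — A was senior to B — so A and B swap.

D, E, C, B, A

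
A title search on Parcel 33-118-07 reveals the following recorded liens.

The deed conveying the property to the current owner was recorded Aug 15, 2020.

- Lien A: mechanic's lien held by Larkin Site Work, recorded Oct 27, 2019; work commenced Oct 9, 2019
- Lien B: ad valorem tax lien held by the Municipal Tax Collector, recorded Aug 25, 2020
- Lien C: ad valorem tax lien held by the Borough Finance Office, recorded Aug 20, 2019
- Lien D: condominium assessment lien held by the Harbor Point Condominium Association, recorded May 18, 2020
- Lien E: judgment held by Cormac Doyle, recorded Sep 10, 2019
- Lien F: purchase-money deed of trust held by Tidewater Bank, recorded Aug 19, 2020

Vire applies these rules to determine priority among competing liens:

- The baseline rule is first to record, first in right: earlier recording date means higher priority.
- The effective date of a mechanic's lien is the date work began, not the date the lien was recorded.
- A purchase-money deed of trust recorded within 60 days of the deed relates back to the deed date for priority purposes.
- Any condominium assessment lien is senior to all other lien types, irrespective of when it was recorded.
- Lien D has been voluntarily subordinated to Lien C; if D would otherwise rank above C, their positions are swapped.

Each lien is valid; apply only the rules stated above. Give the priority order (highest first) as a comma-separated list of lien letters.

First, effective dates: A's effective date is Oct 9, 2019, when work began; F was recorded within the 60-day window, so its effective date is the deed date Aug 15, 2020.
D is a condominium assessment lien, so it outranks all other liens regardless of date.
Remaining liens by effective date: C (Aug 20, 2019), E (Sep 10, 2019), A (Oct 9, 2019), F (Aug 15, 2020), B (Aug 25, 2020).
The subordination applies — D was senior to C — so D and C swap.

C, D, E, A, F, B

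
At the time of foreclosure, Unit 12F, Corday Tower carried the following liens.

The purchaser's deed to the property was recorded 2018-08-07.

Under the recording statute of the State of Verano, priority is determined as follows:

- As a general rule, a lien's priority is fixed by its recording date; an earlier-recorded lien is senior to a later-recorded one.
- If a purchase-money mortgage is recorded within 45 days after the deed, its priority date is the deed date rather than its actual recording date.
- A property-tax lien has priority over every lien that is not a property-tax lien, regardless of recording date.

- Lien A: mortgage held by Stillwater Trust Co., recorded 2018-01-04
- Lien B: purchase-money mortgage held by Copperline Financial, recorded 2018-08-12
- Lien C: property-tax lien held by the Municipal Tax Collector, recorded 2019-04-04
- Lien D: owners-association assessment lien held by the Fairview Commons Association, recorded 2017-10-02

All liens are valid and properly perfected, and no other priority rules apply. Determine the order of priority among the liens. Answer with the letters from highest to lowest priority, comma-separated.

C, D, A, B

Effective dates after the stated exceptions: B relates back to the deed date 2018-08-07.
C, as a property-tax lien, has superpriority and ranks first.
Remaining liens by effective date: D (2017-10-02), A (2018-01-04), B (2018-08-07).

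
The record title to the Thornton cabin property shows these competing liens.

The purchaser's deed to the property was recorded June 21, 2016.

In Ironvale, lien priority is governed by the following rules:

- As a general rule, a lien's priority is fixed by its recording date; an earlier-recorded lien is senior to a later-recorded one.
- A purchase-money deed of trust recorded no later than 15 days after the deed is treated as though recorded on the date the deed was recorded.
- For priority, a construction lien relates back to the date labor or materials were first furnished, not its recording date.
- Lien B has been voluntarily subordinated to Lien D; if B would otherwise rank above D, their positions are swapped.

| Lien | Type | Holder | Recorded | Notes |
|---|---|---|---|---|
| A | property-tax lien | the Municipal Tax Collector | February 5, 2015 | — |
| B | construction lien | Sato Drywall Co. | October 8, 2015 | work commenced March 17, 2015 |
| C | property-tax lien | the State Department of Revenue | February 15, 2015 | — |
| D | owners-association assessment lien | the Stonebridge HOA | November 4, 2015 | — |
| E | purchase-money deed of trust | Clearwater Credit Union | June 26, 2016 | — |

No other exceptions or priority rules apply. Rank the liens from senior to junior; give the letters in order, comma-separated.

First, effective dates: B relates back to March 17, 2015 (work commenced); E relates back to the deed date June 21, 2016.
By effective date, earliest first: A (February 5, 2015), C (February 15, 2015), B (March 17, 2015), D (November 4, 2015), E (June 21, 2016).
Because B would otherwise rank above D, the subordination swaps them.

A, C, D, B, E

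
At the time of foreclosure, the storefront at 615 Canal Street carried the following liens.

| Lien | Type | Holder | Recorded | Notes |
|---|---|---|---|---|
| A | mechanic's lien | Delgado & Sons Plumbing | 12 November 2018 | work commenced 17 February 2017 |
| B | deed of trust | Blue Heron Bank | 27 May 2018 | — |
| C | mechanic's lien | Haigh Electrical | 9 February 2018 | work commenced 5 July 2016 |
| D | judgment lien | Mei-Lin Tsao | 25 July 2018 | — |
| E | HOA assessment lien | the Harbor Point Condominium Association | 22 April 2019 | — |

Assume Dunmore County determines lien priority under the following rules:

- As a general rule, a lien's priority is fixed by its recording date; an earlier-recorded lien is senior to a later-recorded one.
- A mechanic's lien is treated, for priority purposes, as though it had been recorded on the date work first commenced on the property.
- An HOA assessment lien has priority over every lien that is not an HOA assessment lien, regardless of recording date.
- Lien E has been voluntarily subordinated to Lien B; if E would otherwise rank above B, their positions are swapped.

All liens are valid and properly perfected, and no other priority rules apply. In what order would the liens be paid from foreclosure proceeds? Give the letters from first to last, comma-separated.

Effective dates: A's effective date is 17 February 2017, when work began; C is treated as recorded 5 July 2016, the work-commencement date.
As an HOA assessment lien, E is senior to every other lien.
Ordering the rest by effective date: C (5 July 2016), A (17 February 2017), B (27 May 2018), D (25 July 2018).
The subordination applies — E was senior to B — so E and B swap.

B, C, A, E, D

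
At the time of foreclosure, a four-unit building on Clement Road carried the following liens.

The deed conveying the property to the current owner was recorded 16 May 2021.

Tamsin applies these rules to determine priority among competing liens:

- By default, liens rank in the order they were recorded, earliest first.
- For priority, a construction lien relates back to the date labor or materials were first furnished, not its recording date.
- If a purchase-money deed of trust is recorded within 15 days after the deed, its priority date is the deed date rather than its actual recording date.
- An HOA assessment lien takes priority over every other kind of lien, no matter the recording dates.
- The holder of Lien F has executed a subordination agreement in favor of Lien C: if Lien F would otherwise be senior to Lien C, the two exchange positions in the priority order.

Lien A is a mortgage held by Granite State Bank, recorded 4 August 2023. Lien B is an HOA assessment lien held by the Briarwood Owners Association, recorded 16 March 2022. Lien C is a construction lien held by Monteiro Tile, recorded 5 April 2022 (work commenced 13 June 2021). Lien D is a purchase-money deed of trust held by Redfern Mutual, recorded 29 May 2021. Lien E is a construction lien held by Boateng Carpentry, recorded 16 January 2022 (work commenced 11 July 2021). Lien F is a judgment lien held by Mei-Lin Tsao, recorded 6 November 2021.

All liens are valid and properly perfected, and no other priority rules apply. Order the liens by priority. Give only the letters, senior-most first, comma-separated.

Adjusting effective dates: C's effective date is 13 June 2021, when work began; D was recorded within the 15-day window, so its effective date is the deed date 16 May 2021; E's effective date is 11 July 2021, when work began.
B is an HOA assessment lien, so it outranks all other liens regardless of date.
The other liens, earliest effective date first: D (16 May 2021), C (13 June 2021), E (11 July 2021), F (6 November 2021), A (4 August 2023).
F is already junior to C, so the subordination agreement changes nothing.

B, D, C, E, F, A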